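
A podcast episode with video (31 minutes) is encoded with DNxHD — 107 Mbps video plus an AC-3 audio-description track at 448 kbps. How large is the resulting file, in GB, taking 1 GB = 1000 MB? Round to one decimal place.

25.0 GB

31 min = 1860 s
Audio: 448 kbps = 0.448 Mbps.
Total bitrate: 107 + 0.448 = 107.448 Mbps.
Stream data: 107.448 Mbps × 1860 s = 199853.3 Mb.
199,853 Mb ÷ 8 = 24,982 MB → 24.98 GB.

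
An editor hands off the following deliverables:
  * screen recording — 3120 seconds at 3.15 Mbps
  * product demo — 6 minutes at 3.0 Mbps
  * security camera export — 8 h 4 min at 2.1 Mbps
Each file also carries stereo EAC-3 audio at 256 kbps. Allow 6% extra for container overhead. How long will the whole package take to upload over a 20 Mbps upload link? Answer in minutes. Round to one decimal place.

Audio: 256 kbps = 0.256 Mbps.
screen recording: 3.406 Mbps × 3120 s × 1.06 = 11264.3 Mb
product demo: 3.256 Mbps × 360 s × 1.06 = 1242.5 Mb
security camera export: 2.356 Mbps × 29040 s × 1.06 = 72523.3 Mb
Total: 85030.1 Mb = 10628.8 MB.
At 20 Mbps: 85030.1 / 20 = 4252 s ≈ 70.9 minutes.

70.9 minutes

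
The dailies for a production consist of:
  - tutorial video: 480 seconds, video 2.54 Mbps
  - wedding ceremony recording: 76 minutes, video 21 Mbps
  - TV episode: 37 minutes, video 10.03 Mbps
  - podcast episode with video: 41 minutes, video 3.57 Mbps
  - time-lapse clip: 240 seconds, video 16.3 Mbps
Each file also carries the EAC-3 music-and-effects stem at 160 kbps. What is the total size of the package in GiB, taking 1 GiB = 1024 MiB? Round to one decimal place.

15.5 GiB

Audio: 160 kbps = 0.160 Mbps.
tutorial video: 2.700 Mbps × 480 s = 1296.0 Mb
wedding ceremony recording: 21.160 Mbps × 4560 s = 96489.6 Mb
TV episode: 10.190 Mbps × 2220 s = 22621.8 Mb
podcast episode with video: 3.730 Mbps × 2460 s = 9175.8 Mb
time-lapse clip: 16.460 Mbps × 240 s = 3950.4 Mb
Total: 133533.6 Mb = 16691.7 MB.
= 15.55 GiB.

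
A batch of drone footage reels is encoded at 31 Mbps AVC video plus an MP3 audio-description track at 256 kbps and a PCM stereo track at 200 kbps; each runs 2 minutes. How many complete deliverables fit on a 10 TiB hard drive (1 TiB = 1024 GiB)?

2 min = 120 s
Audio total: 256 + 200 = 456 kbps = 0.456 Mbps.
Total bitrate: 31.456 Mbps.
Per item: 31.456 Mbps × 120 s = 3,775 Mb = 471.8 MB.
Capacity: 10 TiB = 87,960,930 Mb; 23302.64 items → 23302 complete.

23302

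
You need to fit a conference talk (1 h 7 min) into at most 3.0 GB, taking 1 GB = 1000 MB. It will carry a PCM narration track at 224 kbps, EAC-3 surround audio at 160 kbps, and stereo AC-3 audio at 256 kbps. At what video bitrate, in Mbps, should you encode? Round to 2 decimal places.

Budget: 3.0 GB = 24000.0 Mb.
1 h 7 min = 67 min = 4020 s
Total bitrate budget: 24000.0 Mb / 4020 s = 5.970 Mbps.
Audio total: 224 + 160 + 256 = 640 kbps = 0.640 Mbps.
Video: 5.970 − 0.640 = 5.330 Mbps.

5.33 Mbps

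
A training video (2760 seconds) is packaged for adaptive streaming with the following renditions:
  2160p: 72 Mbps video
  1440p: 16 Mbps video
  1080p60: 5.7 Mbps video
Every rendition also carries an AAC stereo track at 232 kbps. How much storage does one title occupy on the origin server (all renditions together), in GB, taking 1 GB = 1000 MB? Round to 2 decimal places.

Audio: 232 kbps = 0.232 Mbps.
Sum of rendition bitrates: (72+0.232) + (16+0.232) + (5.7+0.232) = 94.396 Mbps.
× 2760 s = 260,533 Mb = 32,567 MB = 32.57 GB.

32.57 GB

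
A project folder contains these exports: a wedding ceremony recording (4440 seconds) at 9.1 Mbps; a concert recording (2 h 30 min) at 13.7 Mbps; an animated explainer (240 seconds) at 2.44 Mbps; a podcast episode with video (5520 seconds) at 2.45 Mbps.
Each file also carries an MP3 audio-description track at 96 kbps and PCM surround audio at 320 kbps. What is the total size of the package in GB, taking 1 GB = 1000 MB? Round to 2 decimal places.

Audio total: 96 + 320 = 416 kbps = 0.416 Mbps.
wedding ceremony recording: 9.516 Mbps × 4440 s = 42251.0 Mb
concert recording: 14.116 Mbps × 9000 s = 127044.0 Mb
animated explainer: 2.856 Mbps × 240 s = 685.4 Mb
podcast episode with video: 2.866 Mbps × 5520 s = 15820.3 Mb
Total: 185800.8 Mb = 23225.1 MB.
= 23.23 GB.

23.23 GB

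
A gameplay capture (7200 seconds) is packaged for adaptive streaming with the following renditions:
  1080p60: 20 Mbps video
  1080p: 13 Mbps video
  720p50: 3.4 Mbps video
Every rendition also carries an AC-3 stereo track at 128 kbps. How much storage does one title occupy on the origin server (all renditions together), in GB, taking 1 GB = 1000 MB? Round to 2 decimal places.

33.11 GB

Audio: 128 kbps = 0.128 Mbps.
Sum of rendition bitrates: (20+0.128) + (13+0.128) + (3.4+0.128) = 36.784 Mbps.
× 7200 s = 264,845 Mb = 33,106 MB = 33.11 GB.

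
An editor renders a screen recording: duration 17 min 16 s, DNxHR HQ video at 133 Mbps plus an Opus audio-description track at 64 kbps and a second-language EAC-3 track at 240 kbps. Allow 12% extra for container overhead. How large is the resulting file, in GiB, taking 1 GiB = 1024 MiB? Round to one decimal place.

17 min 16 s = 1036 s
Audio total: 64 + 240 = 304 kbps = 0.304 Mbps.
Total bitrate: 133 + 0.304 = 133.304 Mbps.
Stream data: 133.304 Mbps × 1036 s = 138102.9 Mb.
With 12% container overhead: ×1.12.
154,675 Mb = 19,334,412,160 bytes ÷ 1,073,741,824 = 18.01 GiB.

18.0 GiB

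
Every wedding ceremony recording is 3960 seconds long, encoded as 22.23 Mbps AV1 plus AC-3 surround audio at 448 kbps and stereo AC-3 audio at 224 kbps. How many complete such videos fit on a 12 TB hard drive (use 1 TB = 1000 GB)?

1058

Audio total: 448 + 224 = 672 kbps = 0.672 Mbps.
Total bitrate: 22.902 Mbps.
Per item: 22.902 Mbps × 3960 s = 90,692 Mb = 11,336 MB.
Capacity: 12 TB = 96,000,000 Mb; 1058.53 items → 1058 complete.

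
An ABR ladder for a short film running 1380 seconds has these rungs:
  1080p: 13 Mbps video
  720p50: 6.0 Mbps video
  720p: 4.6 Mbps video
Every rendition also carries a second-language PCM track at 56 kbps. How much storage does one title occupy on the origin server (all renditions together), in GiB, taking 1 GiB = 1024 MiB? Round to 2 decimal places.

Audio: 56 kbps = 0.056 Mbps.
Sum of rendition bitrates: (13+0.056) + (6.0+0.056) + (4.6+0.056) = 23.768 Mbps.
× 1380 s = 32,800 Mb = 4,100 MB = 3.818 GiB.

3.82 GiB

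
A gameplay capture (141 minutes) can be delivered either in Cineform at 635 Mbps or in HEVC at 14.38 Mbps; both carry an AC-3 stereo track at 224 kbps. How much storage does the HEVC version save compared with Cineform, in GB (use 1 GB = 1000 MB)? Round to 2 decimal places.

656.31 GB

141 min = 8460 s
Audio: 224 kbps = 0.224 Mbps.
Cineform: 635.224 Mbps × 8460 s = 5373995.0 Mb = 671.749 GB.
HEVC: 14.604 Mbps × 8460 s = 123549.8 Mb = 15.444 GB.
Saving: 671.749 − 15.444 = 656.306 GB.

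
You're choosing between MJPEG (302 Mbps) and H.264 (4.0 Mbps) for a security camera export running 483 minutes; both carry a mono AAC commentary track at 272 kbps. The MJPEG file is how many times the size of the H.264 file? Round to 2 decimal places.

483 min = 28980 s
Audio: 272 kbps = 0.272 Mbps.
MJPEG: 302.272 Mbps × 28980 s = 8759842.6 Mb = 1094.980 GB.
H.264: 4.272 Mbps × 28980 s = 123802.6 Mb = 15.475 GB.
Ratio: 1094.980 / 15.475 = 70.757.

70.76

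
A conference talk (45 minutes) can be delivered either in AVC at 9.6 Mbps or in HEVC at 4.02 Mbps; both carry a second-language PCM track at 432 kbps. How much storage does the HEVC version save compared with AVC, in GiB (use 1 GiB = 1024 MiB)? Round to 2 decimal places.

1.75 GiB

45 min = 2700 s
Audio: 432 kbps = 0.432 Mbps.
AVC: 10.032 Mbps × 2700 s = 27086.4 Mb = 3.153 GiB.
HEVC: 4.452 Mbps × 2700 s = 12020.4 Mb = 1.399 GiB.
Saving: 3.153 − 1.399 = 1.754 GiB.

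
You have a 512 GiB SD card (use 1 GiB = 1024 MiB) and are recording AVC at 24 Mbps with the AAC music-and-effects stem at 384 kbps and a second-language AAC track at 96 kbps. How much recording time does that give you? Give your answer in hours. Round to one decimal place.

Audio total: 384 + 96 = 480 kbps = 0.480 Mbps.
Total bitrate: 24 + 0.480 = 24.480 Mbps.
Capacity: 512 GiB = 4,398,047 Mb.
Recording time: 4,398,047 / 24.480 = 179,659 s ≈ 49.9 hours.

49.9 hours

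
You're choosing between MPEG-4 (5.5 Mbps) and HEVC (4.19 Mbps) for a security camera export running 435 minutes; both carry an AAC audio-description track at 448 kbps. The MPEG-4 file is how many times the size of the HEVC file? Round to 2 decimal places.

435 min = 26100 s
Audio: 448 kbps = 0.448 Mbps.
MPEG-4: 5.948 Mbps × 26100 s = 155242.8 Mb = 19.405 GB.
HEVC: 4.638 Mbps × 26100 s = 121051.8 Mb = 15.131 GB.
Ratio: 19.405 / 15.131 = 1.282.

1.28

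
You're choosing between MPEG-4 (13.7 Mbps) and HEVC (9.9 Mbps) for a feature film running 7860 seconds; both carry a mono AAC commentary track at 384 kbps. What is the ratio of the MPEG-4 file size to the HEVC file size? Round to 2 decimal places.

Audio: 384 kbps = 0.384 Mbps.
MPEG-4: 14.084 Mbps × 7860 s = 110700.2 Mb = 12.887 GiB.
HEVC: 10.284 Mbps × 7860 s = 80832.2 Mb = 9.410 GiB.
Ratio: 12.887 / 9.410 = 1.370.

1.37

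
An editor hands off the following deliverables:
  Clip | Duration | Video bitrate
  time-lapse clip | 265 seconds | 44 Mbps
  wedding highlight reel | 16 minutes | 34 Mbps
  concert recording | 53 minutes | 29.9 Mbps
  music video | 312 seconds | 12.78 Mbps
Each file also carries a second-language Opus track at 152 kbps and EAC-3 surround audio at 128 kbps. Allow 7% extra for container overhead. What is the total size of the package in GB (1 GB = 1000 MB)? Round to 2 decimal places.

Audio total: 152 + 128 = 280 kbps = 0.280 Mbps.
time-lapse clip: 44.280 Mbps × 265 s × 1.07 = 12555.6 Mb
wedding highlight reel: 34.280 Mbps × 960 s × 1.07 = 35212.4 Mb
concert recording: 30.180 Mbps × 3180 s × 1.07 = 102690.5 Mb
music video: 13.060 Mbps × 312 s × 1.07 = 4360.0 Mb
Total: 154818.4 Mb = 19352.3 MB.
= 19.35 GB.

19.35 GB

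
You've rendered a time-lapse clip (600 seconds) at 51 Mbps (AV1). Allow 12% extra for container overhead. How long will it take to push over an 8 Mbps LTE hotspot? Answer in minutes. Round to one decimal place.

71.4 minutes

File: 51.000 Mbps × 600 s = 30600.0 Mb.
With 12% container overhead: ×1.12. → 34272.0 Mb.
At 8 Mbps: 34272.0 / 8 = 4284.0 s ≈ 71.4 minutes.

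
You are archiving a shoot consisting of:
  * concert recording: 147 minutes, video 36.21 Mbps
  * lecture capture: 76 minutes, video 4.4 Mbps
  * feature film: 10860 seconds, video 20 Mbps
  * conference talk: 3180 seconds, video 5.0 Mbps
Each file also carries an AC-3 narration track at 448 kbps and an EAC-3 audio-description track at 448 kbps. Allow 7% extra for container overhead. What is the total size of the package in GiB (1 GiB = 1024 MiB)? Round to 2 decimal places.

74.38 GiB

Audio total: 448 + 448 = 896 kbps = 0.896 Mbps.
concert recording: 37.106 Mbps × 8820 s × 1.07 = 350184.2 Mb
lecture capture: 5.296 Mbps × 4560 s × 1.07 = 25840.2 Mb
feature film: 20.896 Mbps × 10860 s × 1.07 = 242815.7 Mb
conference talk: 5.896 Mbps × 3180 s × 1.07 = 20061.7 Mb
Total: 638901.8 Mb = 79862.7 MB.
= 74.38 GiB.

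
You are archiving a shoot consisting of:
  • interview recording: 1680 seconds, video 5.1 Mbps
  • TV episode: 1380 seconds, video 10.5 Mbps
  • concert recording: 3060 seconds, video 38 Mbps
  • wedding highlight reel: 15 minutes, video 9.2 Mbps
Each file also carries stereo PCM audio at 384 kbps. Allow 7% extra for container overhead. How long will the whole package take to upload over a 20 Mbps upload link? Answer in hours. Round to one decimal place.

Audio: 384 kbps = 0.384 Mbps.
interview recording: 5.484 Mbps × 1680 s × 1.07 = 9858.0 Mb
TV episode: 10.884 Mbps × 1380 s × 1.07 = 16071.3 Mb
concert recording: 38.384 Mbps × 3060 s × 1.07 = 125676.9 Mb
wedding highlight reel: 9.584 Mbps × 900 s × 1.07 = 9229.4 Mb
Total: 160835.6 Mb = 20104.5 MB.
At 20 Mbps: 160835.6 / 20 = 8042 s ≈ 2.23 hours.

2.2 hours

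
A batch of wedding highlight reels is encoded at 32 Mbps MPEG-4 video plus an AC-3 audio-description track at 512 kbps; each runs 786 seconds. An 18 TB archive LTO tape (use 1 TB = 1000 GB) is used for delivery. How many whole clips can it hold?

5635

Audio: 512 kbps = 0.512 Mbps.
Total bitrate: 32.512 Mbps.
Per item: 32.512 Mbps × 786 s = 25,554 Mb = 3,194 MB.
Capacity: 18 TB = 144,000,000 Mb; 5635.03 items → 5635 complete.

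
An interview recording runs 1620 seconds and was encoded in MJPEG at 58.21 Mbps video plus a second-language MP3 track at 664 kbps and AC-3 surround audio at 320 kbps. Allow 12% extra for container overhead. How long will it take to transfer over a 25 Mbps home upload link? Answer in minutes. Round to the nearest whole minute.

72 minutes

Audio total: 664 + 320 = 984 kbps = 0.984 Mbps.
Total bitrate: 59.194 Mbps.
File: 59.194 Mbps × 1620 s = 95894.3 Mb.
With 12% container overhead: ×1.12. → 107401.6 Mb.
At 25 Mbps: 107401.6 / 25 = 4296.1 s ≈ 71.6 minutes.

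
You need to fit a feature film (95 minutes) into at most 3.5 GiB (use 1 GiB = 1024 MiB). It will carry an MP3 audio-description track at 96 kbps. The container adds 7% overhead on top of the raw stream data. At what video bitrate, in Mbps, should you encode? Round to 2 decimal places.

4.83 Mbps

Budget: 3.5 GiB = 30064.8 Mb.
Stream payload after overhead: 30064.8 / 1.07 = 28097.9 Mb.
95 min = 5700 s
Total bitrate budget: 28097.9 Mb / 5700 s = 4.929 Mbps.
Audio: 96 kbps = 0.096 Mbps.
Video: 4.929 − 0.096 = 4.833 Mbps.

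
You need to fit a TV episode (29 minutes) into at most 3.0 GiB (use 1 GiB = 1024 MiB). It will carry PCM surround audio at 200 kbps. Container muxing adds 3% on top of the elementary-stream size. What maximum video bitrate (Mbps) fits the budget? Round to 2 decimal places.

14.18 Mbps

Budget: 3.0 GiB = 25769.8 Mb.
Stream payload after overhead: 25769.8 / 1.03 = 25019.2 Mb.
29 min = 1740 s
Total bitrate budget: 25019.2 Mb / 1740 s = 14.379 Mbps.
Audio: 200 kbps = 0.200 Mbps.
Video: 14.379 − 0.200 = 14.179 Mbps.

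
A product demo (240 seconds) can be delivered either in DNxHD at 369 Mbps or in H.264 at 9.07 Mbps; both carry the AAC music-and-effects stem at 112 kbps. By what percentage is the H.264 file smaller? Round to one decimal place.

Audio: 112 kbps = 0.112 Mbps.
DNxHD: 369.112 Mbps × 240 s = 88586.9 Mb = 11.073 GB.
H.264: 9.182 Mbps × 240 s = 2203.7 Mb = 0.275 GB.
Reduction: (1 − 0.275/11.073) × 100 = 97.51%.

97.5%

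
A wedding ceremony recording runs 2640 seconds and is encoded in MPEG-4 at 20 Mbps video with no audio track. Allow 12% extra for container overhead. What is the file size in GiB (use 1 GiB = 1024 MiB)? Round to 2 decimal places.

6.88 GiB

Total bitrate: 20 Mbps.
Stream data: 20.000 Mbps × 2640 s = 52800.0 Mb.
With 12% container overhead: ×1.12.
59,136 Mb = 7,392,000,000 bytes ÷ 1,073,741,824 = 6.884 GiB.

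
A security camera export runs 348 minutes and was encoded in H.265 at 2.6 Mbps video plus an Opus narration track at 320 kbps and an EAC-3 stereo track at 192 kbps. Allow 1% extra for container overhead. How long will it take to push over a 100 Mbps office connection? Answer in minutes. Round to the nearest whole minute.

348 min = 20880 s
Audio total: 320 + 192 = 512 kbps = 0.512 Mbps.
Total bitrate: 3.112 Mbps.
File: 3.112 Mbps × 20880 s = 64978.6 Mb.
With 1% container overhead: ×1.01. → 65628.3 Mb.
At 100 Mbps: 65628.3 / 100 = 656.3 s ≈ 10.9 minutes.

11 minutes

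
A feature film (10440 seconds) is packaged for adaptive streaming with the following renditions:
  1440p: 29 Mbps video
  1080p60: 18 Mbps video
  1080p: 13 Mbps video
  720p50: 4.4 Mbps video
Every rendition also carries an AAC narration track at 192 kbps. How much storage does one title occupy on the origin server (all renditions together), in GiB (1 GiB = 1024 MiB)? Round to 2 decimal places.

Audio: 192 kbps = 0.192 Mbps.
Sum of rendition bitrates: (29+0.192) + (18+0.192) + (13+0.192) + (4.4+0.192) = 65.168 Mbps.
× 10440 s = 680,354 Mb = 85,044 MB = 79.20 GiB.

79.20 GiB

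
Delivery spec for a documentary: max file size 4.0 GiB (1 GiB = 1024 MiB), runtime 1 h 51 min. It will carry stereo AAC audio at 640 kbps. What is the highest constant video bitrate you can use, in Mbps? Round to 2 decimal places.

4.52 Mbps

Budget: 4.0 GiB = 34359.7 Mb.
1 h 51 min = 111 min = 6660 s
Total bitrate budget: 34359.7 Mb / 6660 s = 5.159 Mbps.
Audio: 640 kbps = 0.640 Mbps.
Video: 5.159 − 0.640 = 4.519 Mbps.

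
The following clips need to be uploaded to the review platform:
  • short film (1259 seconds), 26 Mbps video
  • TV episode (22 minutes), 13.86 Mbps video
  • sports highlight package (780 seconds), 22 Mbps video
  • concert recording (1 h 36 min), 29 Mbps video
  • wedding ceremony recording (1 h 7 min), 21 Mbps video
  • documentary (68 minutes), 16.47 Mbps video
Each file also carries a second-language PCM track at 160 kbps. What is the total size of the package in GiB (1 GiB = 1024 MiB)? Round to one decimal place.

Audio: 160 kbps = 0.160 Mbps.
short film: 26.160 Mbps × 1259 s = 32935.4 Mb
TV episode: 14.020 Mbps × 1320 s = 18506.4 Mb
sports highlight package: 22.160 Mbps × 780 s = 17284.8 Mb
concert recording: 29.160 Mbps × 5760 s = 167961.6 Mb
wedding ceremony recording: 21.160 Mbps × 4020 s = 85063.2 Mb
documentary: 16.630 Mbps × 4080 s = 67850.4 Mb
Total: 389601.8 Mb = 48700.2 MB.
= 45.36 GiB.

45.4 GiB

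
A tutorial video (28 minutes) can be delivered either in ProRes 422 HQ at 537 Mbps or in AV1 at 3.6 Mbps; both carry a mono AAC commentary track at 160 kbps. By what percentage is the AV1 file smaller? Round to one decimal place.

28 min = 1680 s
Audio: 160 kbps = 0.160 Mbps.
ProRes 422 HQ: 537.160 Mbps × 1680 s = 902428.8 Mb = 105.057 GiB.
AV1: 3.760 Mbps × 1680 s = 6316.8 Mb = 0.735 GiB.
Reduction: (1 − 0.735/105.057) × 100 = 99.30%.

99.3%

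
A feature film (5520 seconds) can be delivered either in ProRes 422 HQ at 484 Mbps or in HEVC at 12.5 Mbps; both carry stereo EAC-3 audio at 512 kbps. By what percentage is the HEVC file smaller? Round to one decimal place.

Audio: 512 kbps = 0.512 Mbps.
ProRes 422 HQ: 484.512 Mbps × 5520 s = 2674506.2 Mb = 334.313 GB.
HEVC: 13.012 Mbps × 5520 s = 71826.2 Mb = 8.978 GB.
Reduction: (1 − 8.978/334.313) × 100 = 97.31%.

97.3%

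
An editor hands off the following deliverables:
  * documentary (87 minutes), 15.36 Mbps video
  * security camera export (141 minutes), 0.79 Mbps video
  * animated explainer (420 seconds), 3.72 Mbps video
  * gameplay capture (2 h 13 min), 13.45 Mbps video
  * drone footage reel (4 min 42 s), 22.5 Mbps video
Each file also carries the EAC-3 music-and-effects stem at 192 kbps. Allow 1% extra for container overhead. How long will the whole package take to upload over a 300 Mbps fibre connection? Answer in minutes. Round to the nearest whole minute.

Audio: 192 kbps = 0.192 Mbps.
documentary: 15.552 Mbps × 5220 s × 1.01 = 81993.3 Mb
security camera export: 0.982 Mbps × 8460 s × 1.01 = 8390.8 Mb
animated explainer: 3.912 Mbps × 420 s × 1.01 = 1659.5 Mb
gameplay capture: 13.642 Mbps × 7980 s × 1.01 = 109951.8 Mb
drone footage reel: 22.692 Mbps × 282 s × 1.01 = 6463.1 Mb
Total: 208458.4 Mb = 26057.3 MB.
At 300 Mbps: 208458.4 / 300 = 695 s ≈ 11.6 minutes.

12 minutes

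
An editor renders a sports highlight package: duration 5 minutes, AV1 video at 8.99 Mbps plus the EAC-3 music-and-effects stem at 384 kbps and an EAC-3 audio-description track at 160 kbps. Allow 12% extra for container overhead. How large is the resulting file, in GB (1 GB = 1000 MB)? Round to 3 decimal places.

5 min = 300 s
Audio total: 384 + 160 = 544 kbps = 0.544 Mbps.
Total bitrate: 8.99 + 0.544 = 9.534 Mbps.
Stream data: 9.534 Mbps × 300 s = 2860.2 Mb.
With 12% container overhead: ×1.12.
3,203 Mb ÷ 8 = 400.4 MB → 0.4004 GB.

0.400 GB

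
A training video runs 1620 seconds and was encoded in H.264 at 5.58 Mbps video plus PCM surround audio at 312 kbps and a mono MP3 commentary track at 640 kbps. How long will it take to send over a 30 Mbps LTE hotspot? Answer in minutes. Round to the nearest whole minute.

6 minutes

Audio total: 312 + 640 = 952 kbps = 0.952 Mbps.
Total bitrate: 6.532 Mbps.
File: 6.532 Mbps × 1620 s = 10581.8 Mb.
At 30 Mbps: 10581.8 / 30 = 352.7 s ≈ 5.88 minutes.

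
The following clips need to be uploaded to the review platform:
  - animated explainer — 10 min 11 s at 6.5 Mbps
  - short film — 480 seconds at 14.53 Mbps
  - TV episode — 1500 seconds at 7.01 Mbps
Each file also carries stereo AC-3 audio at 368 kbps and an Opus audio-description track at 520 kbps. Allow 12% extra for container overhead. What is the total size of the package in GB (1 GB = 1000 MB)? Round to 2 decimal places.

3.33 GB

Audio total: 368 + 520 = 888 kbps = 0.888 Mbps.
animated explainer: 7.388 Mbps × 611 s × 1.12 = 5055.8 Mb
short film: 15.418 Mbps × 480 s × 1.12 = 8288.7 Mb
TV episode: 7.898 Mbps × 1500 s × 1.12 = 13268.6 Mb
Total: 26613.1 Mb = 3326.6 MB.
= 3.327 GB.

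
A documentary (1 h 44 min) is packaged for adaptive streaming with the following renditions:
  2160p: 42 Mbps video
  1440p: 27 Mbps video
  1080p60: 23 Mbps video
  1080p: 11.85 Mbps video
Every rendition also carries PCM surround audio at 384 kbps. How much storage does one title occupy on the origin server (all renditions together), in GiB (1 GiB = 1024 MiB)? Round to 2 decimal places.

1 h 44 min = 104 min = 6240 s
Audio: 384 kbps = 0.384 Mbps.
Sum of rendition bitrates: (42+0.384) + (27+0.384) + (23+0.384) + (11.85+0.384) = 105.386 Mbps.
× 6240 s = 657,609 Mb = 82,201 MB = 76.56 GiB.

76.56 GiB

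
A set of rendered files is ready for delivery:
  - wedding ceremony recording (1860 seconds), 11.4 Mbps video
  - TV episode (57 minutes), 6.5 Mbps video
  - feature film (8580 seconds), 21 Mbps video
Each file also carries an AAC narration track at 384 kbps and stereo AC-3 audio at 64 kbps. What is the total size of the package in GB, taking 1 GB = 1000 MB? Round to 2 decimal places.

28.73 GB

Audio total: 384 + 64 = 448 kbps = 0.448 Mbps.
wedding ceremony recording: 11.848 Mbps × 1860 s = 22037.3 Mb
TV episode: 6.948 Mbps × 3420 s = 23762.2 Mb
feature film: 21.448 Mbps × 8580 s = 184023.8 Mb
Total: 229823.3 Mb = 28727.9 MB.
= 28.73 GB.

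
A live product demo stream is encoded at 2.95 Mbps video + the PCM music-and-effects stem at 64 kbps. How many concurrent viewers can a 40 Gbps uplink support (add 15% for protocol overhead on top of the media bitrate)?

11540

Audio: 64 kbps = 0.064 Mbps.
Per-viewer media rate: 3.014 Mbps.
On the wire with 15% overhead: 3.466 Mbps.
40 Gbps = 40,000 Mbps; 40,000 / 3.466 = 11540.35 → 11540 viewers.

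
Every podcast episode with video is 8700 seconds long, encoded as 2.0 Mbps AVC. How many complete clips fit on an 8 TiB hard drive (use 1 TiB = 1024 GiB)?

4044

Per item: 2.000 Mbps × 8700 s = 17,400 Mb = 2,175 MB.
Capacity: 8 TiB = 70,368,744 Mb; 4044.18 items → 4044 complete.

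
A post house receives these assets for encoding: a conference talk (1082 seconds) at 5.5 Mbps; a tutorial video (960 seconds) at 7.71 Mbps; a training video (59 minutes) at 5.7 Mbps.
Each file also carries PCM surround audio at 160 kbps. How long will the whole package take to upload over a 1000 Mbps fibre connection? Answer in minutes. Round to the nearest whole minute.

Audio: 160 kbps = 0.160 Mbps.
conference talk: 5.660 Mbps × 1082 s = 6124.1 Mb
tutorial video: 7.870 Mbps × 960 s = 7555.2 Mb
training video: 5.860 Mbps × 3540 s = 20744.4 Mb
Total: 34423.7 Mb = 4303.0 MB.
At 1000 Mbps: 34423.7 / 1000 = 34 s ≈ 0.574 minutes.

1 minutes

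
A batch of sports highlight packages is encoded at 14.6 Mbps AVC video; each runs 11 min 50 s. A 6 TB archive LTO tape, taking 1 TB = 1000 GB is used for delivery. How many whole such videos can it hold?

4630

11 min 50 s = 710 s
Per item: 14.600 Mbps × 710 s = 10,366 Mb = 1,296 MB.
Capacity: 6 TB = 48,000,000 Mb; 4630.52 items → 4630 complete.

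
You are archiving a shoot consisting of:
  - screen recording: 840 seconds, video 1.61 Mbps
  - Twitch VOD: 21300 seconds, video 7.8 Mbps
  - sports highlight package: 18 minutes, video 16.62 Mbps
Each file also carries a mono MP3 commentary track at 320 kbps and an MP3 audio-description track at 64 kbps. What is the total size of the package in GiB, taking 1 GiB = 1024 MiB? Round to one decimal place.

22.6 GiB

Audio total: 320 + 64 = 384 kbps = 0.384 Mbps.
screen recording: 1.994 Mbps × 840 s = 1675.0 Mb
Twitch VOD: 8.184 Mbps × 21300 s = 174319.2 Mb
sports highlight package: 17.004 Mbps × 1080 s = 18364.3 Mb
Total: 194358.5 Mb = 24294.8 MB.
= 22.63 GiB.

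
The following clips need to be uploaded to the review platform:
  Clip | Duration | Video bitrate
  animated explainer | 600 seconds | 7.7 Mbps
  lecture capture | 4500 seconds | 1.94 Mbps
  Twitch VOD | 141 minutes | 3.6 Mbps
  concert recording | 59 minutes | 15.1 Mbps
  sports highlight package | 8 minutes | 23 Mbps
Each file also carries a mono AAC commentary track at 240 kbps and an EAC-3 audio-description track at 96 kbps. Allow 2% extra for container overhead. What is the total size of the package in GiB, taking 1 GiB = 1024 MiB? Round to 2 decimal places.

13.56 GiB

Audio total: 240 + 96 = 336 kbps = 0.336 Mbps.
animated explainer: 8.036 Mbps × 600 s × 1.02 = 4918.0 Mb
lecture capture: 2.276 Mbps × 4500 s × 1.02 = 10446.8 Mb
Twitch VOD: 3.936 Mbps × 8460 s × 1.02 = 33964.5 Mb
concert recording: 15.436 Mbps × 3540 s × 1.02 = 55736.3 Mb
sports highlight package: 23.336 Mbps × 480 s × 1.02 = 11425.3 Mb
Total: 116491.0 Mb = 14561.4 MB.
= 13.56 GiB.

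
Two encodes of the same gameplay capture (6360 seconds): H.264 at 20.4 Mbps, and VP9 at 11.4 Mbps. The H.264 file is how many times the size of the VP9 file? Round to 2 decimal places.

H.264: 20.400 Mbps × 6360 s = 129744.0 Mb = 16.218 GB.
VP9: 11.400 Mbps × 6360 s = 72504.0 Mb = 9.063 GB.
Ratio: 16.218 / 9.063 = 1.789.

1.79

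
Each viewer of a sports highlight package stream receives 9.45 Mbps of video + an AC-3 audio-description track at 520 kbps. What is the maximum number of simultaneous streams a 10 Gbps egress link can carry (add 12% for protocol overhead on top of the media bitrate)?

895

Audio: 520 kbps = 0.520 Mbps.
Per-viewer media rate: 9.970 Mbps.
On the wire with 12% overhead: 11.166 Mbps.
10 Gbps = 10,000 Mbps; 10,000 / 11.166 = 895.54 → 895 viewers.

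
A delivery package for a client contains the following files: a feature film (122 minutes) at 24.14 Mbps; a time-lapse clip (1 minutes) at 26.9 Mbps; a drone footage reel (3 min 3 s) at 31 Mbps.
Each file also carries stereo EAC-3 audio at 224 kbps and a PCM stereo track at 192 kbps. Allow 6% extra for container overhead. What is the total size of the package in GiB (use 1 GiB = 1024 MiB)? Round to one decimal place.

23.1 GiB

Audio total: 224 + 192 = 416 kbps = 0.416 Mbps.
feature film: 24.556 Mbps × 7320 s × 1.06 = 190534.9 Mb
time-lapse clip: 27.316 Mbps × 60 s × 1.06 = 1737.3 Mb
drone footage reel: 31.416 Mbps × 183 s × 1.06 = 6094.1 Mb
Total: 198366.3 Mb = 24795.8 MB.
= 23.09 GiB.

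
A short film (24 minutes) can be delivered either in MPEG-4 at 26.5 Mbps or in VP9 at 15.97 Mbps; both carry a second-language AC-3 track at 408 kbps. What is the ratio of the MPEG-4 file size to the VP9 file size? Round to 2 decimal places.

1.64

24 min = 1440 s
Audio: 408 kbps = 0.408 Mbps.
MPEG-4: 26.908 Mbps × 1440 s = 38747.5 Mb = 4.511 GiB.
VP9: 16.378 Mbps × 1440 s = 23584.3 Mb = 2.746 GiB.
Ratio: 4.511 / 2.746 = 1.643.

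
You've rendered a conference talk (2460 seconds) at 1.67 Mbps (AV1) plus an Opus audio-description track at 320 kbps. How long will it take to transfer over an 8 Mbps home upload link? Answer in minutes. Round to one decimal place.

10.2 minutes

Audio: 320 kbps = 0.320 Mbps.
Total bitrate: 1.990 Mbps.
File: 1.990 Mbps × 2460 s = 4895.4 Mb.
At 8 Mbps: 4895.4 / 8 = 611.9 s ≈ 10.2 minutes.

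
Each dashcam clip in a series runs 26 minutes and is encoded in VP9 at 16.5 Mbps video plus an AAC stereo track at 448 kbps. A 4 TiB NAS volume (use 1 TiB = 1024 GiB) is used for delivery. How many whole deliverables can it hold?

1330

26 min = 1560 s
Audio: 448 kbps = 0.448 Mbps.
Total bitrate: 16.948 Mbps.
Per item: 16.948 Mbps × 1560 s = 26,439 Mb = 3,305 MB.
Capacity: 4 TiB = 35,184,372 Mb; 1330.78 items → 1330 complete.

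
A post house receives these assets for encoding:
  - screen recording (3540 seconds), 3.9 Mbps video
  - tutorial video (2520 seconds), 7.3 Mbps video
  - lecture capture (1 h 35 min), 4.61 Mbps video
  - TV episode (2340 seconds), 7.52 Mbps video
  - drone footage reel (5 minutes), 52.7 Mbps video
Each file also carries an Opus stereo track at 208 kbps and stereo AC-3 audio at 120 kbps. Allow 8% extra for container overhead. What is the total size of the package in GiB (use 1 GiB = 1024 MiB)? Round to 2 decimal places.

Audio total: 208 + 120 = 328 kbps = 0.328 Mbps.
screen recording: 4.228 Mbps × 3540 s × 1.08 = 16164.5 Mb
tutorial video: 7.628 Mbps × 2520 s × 1.08 = 20760.4 Mb
lecture capture: 4.938 Mbps × 5700 s × 1.08 = 30398.3 Mb
TV episode: 7.848 Mbps × 2340 s × 1.08 = 19833.5 Mb
drone footage reel: 53.028 Mbps × 300 s × 1.08 = 17181.1 Mb
Total: 104337.7 Mb = 13042.2 MB.
= 12.15 GiB.

12.15 GiB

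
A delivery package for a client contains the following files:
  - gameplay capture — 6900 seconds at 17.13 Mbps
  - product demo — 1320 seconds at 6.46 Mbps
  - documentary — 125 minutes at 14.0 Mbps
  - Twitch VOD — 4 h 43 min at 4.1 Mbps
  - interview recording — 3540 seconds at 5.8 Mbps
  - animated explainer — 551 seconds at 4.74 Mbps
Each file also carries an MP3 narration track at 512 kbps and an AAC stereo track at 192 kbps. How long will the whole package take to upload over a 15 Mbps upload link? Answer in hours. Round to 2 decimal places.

Audio total: 512 + 192 = 704 kbps = 0.704 Mbps.
gameplay capture: 17.834 Mbps × 6900 s = 123054.6 Mb
product demo: 7.164 Mbps × 1320 s = 9456.5 Mb
documentary: 14.704 Mbps × 7500 s = 110280.0 Mb
Twitch VOD: 4.804 Mbps × 16980 s = 81571.9 Mb
interview recording: 6.504 Mbps × 3540 s = 23024.2 Mb
animated explainer: 5.444 Mbps × 551 s = 2999.6 Mb
Total: 350386.8 Mb = 43798.4 MB.
At 15 Mbps: 350386.8 / 15 = 23359 s ≈ 6.49 hours.

6.49 hours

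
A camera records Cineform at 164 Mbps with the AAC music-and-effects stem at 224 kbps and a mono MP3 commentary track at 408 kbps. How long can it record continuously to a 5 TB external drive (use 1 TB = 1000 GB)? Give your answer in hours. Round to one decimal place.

Audio total: 224 + 408 = 632 kbps = 0.632 Mbps.
Total bitrate: 164 + 0.632 = 164.632 Mbps.
Capacity: 5 TB = 40,000,000 Mb.
Recording time: 40,000,000 / 164.632 = 242,966 s ≈ 67.5 hours.

67.5 hours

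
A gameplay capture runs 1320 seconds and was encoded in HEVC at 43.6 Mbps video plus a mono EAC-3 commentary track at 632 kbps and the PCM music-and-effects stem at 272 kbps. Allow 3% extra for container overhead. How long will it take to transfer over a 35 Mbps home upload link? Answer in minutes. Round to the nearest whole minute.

29 minutes

Audio total: 632 + 272 = 904 kbps = 0.904 Mbps.
Total bitrate: 44.504 Mbps.
File: 44.504 Mbps × 1320 s = 58745.3 Mb.
With 3% container overhead: ×1.03. → 60507.6 Mb.
At 35 Mbps: 60507.6 / 35 = 1728.8 s ≈ 28.8 minutes.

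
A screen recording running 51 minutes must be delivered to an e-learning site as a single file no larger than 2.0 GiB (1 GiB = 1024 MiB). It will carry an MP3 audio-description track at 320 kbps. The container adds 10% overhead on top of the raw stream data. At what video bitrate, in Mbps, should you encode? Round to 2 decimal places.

4.78 Mbps

Budget: 2.0 GiB = 17179.9 Mb.
Stream payload after overhead: 17179.9 / 1.10 = 15618.1 Mb.
51 min = 3060 s
Total bitrate budget: 15618.1 Mb / 3060 s = 5.104 Mbps.
Audio: 320 kbps = 0.320 Mbps.
Video: 5.104 − 0.320 = 4.784 Mbps.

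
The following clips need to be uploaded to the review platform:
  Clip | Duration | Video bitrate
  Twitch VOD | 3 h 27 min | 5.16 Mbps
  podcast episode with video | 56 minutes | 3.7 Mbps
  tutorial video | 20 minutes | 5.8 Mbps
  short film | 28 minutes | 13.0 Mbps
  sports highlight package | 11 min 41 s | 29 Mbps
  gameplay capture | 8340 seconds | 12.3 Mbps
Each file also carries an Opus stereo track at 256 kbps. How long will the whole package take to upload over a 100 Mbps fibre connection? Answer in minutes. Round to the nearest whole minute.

39 minutes

Audio: 256 kbps = 0.256 Mbps.
Twitch VOD: 5.416 Mbps × 12420 s = 67266.7 Mb
podcast episode with video: 3.956 Mbps × 3360 s = 13292.2 Mb
tutorial video: 6.056 Mbps × 1200 s = 7267.2 Mb
short film: 13.256 Mbps × 1680 s = 22270.1 Mb
sports highlight package: 29.256 Mbps × 701 s = 20508.5 Mb
gameplay capture: 12.556 Mbps × 8340 s = 104717.0 Mb
Total: 235321.7 Mb = 29415.2 MB.
At 100 Mbps: 235321.7 / 100 = 2353 s ≈ 39.2 minutes.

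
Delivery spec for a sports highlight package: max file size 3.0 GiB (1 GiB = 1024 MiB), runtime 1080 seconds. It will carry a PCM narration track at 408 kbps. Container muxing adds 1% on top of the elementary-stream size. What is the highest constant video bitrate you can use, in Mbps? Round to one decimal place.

Budget: 3.0 GiB = 25769.8 Mb.
Stream payload after overhead: 25769.8 / 1.01 = 25514.7 Mb.
Total bitrate budget: 25514.7 Mb / 1080 s = 23.625 Mbps.
Audio: 408 kbps = 0.408 Mbps.
Video: 23.625 − 0.408 = 23.217 Mbps.

23.2 Mbps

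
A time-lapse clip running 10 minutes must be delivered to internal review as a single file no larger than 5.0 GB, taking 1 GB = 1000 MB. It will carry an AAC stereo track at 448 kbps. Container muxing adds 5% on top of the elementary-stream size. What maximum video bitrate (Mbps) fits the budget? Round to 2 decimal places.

Budget: 5.0 GB = 40000.0 Mb.
Stream payload after overhead: 40000.0 / 1.05 = 38095.2 Mb.
10 min = 600 s
Total bitrate budget: 38095.2 Mb / 600 s = 63.492 Mbps.
Audio: 448 kbps = 0.448 Mbps.
Video: 63.492 − 0.448 = 63.044 Mbps.

63.04 Mbps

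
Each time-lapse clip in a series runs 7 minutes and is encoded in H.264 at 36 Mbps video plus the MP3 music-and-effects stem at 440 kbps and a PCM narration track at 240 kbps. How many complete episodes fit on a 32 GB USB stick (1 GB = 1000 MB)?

7 min = 420 s
Audio total: 440 + 240 = 680 kbps = 0.680 Mbps.
Total bitrate: 36.680 Mbps.
Per item: 36.680 Mbps × 420 s = 15,406 Mb = 1,926 MB.
Capacity: 32 GB = 256,000 Mb; 16.62 items → 16 complete.

16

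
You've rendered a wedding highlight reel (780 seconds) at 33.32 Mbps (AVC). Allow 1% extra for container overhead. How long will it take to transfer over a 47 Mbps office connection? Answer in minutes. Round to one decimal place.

File: 33.320 Mbps × 780 s = 25989.6 Mb.
With 1% container overhead: ×1.01. → 26249.5 Mb.
At 47 Mbps: 26249.5 / 47 = 558.5 s ≈ 9.31 minutes.

9.3 minutes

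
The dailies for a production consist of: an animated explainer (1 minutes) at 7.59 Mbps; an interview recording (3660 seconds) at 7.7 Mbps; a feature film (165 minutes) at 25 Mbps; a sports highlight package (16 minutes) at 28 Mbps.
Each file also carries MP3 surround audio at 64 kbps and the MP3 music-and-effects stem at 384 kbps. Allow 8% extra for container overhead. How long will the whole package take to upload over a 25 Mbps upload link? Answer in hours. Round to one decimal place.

Audio total: 64 + 384 = 448 kbps = 0.448 Mbps.
animated explainer: 8.038 Mbps × 60 s × 1.08 = 520.9 Mb
interview recording: 8.148 Mbps × 3660 s × 1.08 = 32207.4 Mb
feature film: 25.448 Mbps × 9900 s × 1.08 = 272090.0 Mb
sports highlight package: 28.448 Mbps × 960 s × 1.08 = 29494.9 Mb
Total: 334313.2 Mb = 41789.1 MB.
At 25 Mbps: 334313.2 / 25 = 13373 s ≈ 3.71 hours.

3.7 hours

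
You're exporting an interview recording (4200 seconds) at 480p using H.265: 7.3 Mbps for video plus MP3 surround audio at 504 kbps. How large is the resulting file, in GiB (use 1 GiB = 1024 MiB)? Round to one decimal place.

3.8 GiB

Audio: 504 kbps = 0.504 Mbps.
Total bitrate: 7.3 + 0.504 = 7.804 Mbps.
Stream data: 7.804 Mbps × 4200 s = 32776.8 Mb.
32,777 Mb = 4,097,100,000 bytes ÷ 1,073,741,824 = 3.816 GiB.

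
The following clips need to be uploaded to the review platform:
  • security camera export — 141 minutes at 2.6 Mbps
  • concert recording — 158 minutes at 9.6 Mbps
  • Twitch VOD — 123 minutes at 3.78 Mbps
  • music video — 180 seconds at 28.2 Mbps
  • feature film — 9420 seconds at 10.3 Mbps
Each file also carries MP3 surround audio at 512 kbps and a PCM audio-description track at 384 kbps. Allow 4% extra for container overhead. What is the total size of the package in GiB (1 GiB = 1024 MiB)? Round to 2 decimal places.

33.21 GiB

Audio total: 512 + 384 = 896 kbps = 0.896 Mbps.
security camera export: 3.496 Mbps × 8460 s × 1.04 = 30759.2 Mb
concert recording: 10.496 Mbps × 9480 s × 1.04 = 103482.2 Mb
Twitch VOD: 4.676 Mbps × 7380 s × 1.04 = 35889.2 Mb
music video: 29.096 Mbps × 180 s × 1.04 = 5446.8 Mb
feature film: 11.196 Mbps × 9420 s × 1.04 = 109685.0 Mb
Total: 285262.3 Mb = 35657.8 MB.
= 33.21 GiB.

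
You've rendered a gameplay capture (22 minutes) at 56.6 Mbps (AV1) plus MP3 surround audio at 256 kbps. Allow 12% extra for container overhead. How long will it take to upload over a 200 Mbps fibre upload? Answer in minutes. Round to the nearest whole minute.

7 minutes

22 min = 1320 s
Audio: 256 kbps = 0.256 Mbps.
Total bitrate: 56.856 Mbps.
File: 56.856 Mbps × 1320 s = 75049.9 Mb.
With 12% container overhead: ×1.12. → 84055.9 Mb.
At 200 Mbps: 84055.9 / 200 = 420.3 s ≈ 7 minutes.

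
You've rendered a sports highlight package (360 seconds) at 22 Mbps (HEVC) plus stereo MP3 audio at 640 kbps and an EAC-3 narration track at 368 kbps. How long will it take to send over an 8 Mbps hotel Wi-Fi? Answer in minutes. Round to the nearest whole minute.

17 minutes

Audio total: 640 + 368 = 1008 kbps = 1.008 Mbps.
Total bitrate: 23.008 Mbps.
File: 23.008 Mbps × 360 s = 8282.9 Mb.
At 8 Mbps: 8282.9 / 8 = 1035.4 s ≈ 17.3 minutes.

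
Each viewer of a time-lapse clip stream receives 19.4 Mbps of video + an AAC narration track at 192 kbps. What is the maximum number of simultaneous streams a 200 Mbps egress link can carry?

Audio: 192 kbps = 0.192 Mbps.
Per-viewer media rate: 19.592 Mbps.
200 Mbps = 200.0 Mbps; 200.0 / 19.592 = 10.21 → 10 viewers.

10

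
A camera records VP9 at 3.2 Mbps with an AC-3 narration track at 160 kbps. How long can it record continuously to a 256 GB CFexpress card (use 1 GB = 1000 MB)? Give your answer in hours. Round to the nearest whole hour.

Audio: 160 kbps = 0.160 Mbps.
Total bitrate: 3.2 + 0.160 = 3.360 Mbps.
Capacity: 256 GB = 2,048,000 Mb.
Recording time: 2,048,000 / 3.360 = 609,524 s ≈ 169 hours.

169 hours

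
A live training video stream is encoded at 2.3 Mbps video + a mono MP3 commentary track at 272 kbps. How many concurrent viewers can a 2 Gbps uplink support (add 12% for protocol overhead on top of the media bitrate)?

Audio: 272 kbps = 0.272 Mbps.
Per-viewer media rate: 2.572 Mbps.
On the wire with 12% overhead: 2.881 Mbps.
2 Gbps = 2,000 Mbps; 2,000 / 2.881 = 694.29 → 694 viewers.

694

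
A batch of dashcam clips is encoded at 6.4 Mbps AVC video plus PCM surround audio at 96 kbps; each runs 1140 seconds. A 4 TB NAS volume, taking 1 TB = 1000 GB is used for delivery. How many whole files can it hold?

Audio: 96 kbps = 0.096 Mbps.
Total bitrate: 6.496 Mbps.
Per item: 6.496 Mbps × 1140 s = 7,405 Mb = 925.7 MB.
Capacity: 4 TB = 32,000,000 Mb; 4321.15 items → 4321 complete.

4321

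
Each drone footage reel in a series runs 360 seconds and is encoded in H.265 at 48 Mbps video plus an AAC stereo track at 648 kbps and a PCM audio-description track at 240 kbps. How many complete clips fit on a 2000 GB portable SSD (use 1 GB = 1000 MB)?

Audio total: 648 + 240 = 888 kbps = 0.888 Mbps.
Total bitrate: 48.888 Mbps.
Per item: 48.888 Mbps × 360 s = 17,600 Mb = 2,200 MB.
Capacity: 2000 GB = 16,000,000 Mb; 909.11 items → 909 complete.

909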